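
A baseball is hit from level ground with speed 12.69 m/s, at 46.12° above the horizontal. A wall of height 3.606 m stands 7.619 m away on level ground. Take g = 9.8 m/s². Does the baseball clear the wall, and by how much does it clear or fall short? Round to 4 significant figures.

Yes — it clears the wall by 0.6405 m.

v_x = 12.69 cos 46.12° = 8.7961 m/s; v_y0 = 12.69 sin 46.12° = 9.1469 m/s.
Time to reach the wall: t = 7.619 / 8.7961 = 0.86618 s.
Height at that point: y = 9.1469×0.86618 − 4.900×0.86618² = 4.2465 m.
That is 4.2465 − 3.606 = 0.6405 m above the top of the wall, so the baseball clears it.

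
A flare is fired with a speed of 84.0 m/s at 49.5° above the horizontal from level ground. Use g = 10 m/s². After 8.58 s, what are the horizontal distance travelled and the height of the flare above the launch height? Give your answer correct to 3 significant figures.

v_x = 84.0 cos 49.5° = 54.55 m/s; v_y0 = 84.0 sin 49.5° = 63.87 m/s.
x = v_x t = 54.55 × 8.58 = 468 m.
y = v_y0 t − ½ g t² = 63.87×8.58 − 5.000×8.58² = 180 m.

x = 468 m, y = 180 m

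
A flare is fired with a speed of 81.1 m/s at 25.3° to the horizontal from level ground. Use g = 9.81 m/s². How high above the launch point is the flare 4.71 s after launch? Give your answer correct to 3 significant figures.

v_y0 = 81.1 sin 25.3° = 34.66 m/s.
y(t) = v_y0 t − ½ g t² = 34.66×4.71 − 4.905×4.71² = 54.4 m.

54.4 m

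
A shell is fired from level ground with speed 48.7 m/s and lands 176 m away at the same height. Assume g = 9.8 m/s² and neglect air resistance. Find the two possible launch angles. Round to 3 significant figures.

Level-ground range: R = v₀² sin(2θ)/g ⇒ sin 2θ = R g / v₀² = 176×9.8/48.7² = 0.7272.
2θ = arcsin(0.7272) = 46.65° or 180° − 46.65° = 133.35°.
So θ = 23.3° or θ = 66.7°.

23.3° and 66.7°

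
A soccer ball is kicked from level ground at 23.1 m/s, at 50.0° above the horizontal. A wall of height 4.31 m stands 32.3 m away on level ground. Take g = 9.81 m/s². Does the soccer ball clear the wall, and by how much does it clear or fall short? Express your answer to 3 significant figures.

Yes — it clears the wall by 11.0 m.

v_x = 23.1 cos 50.0° = 14.85 m/s; v_y0 = 23.1 sin 50.0° = 17.70 m/s.
Time to reach the wall: t = 32.3 / 14.85 = 2.175 s.
Height at that point: y = 17.70×2.175 − 4.905×2.175² = 15.29 m.
That is 15.29 − 4.31 = 11.0 m above the top of the wall, so the soccer ball clears it.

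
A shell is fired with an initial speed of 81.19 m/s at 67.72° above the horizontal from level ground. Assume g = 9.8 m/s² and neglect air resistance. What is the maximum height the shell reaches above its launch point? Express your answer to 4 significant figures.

288.0 m

Vertical component of launch velocity: v_y = 81.19 sin 67.72° = 75.129 m/s.
At the highest point the vertical velocity is zero, so v_y² = 2 g h_max.
h_max = (75.129)² / (2 × 9.8) = 5644.4 / 19.60 = 288.0 m.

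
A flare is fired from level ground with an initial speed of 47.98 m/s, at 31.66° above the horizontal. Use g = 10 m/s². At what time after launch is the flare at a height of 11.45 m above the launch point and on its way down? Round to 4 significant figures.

v_y0 = 47.98 sin 31.66° = 25.184 m/s.
Set y = v_y0 t − ½ g t² = 11.45: 5.000 t² − 25.184 t + 11.45 = 0.
t = [25.184 ± √(634.23 − 229.00)] / 10 = (25.184 ± 20.130) / 10, giving t = 0.5054 s or t = 4.531 s.
On the way down corresponds to the larger root: t = 4.531 s.

4.531 s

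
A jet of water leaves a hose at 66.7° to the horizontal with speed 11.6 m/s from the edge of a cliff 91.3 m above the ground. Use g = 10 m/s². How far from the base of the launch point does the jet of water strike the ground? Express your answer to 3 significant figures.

Components: v_x = 11.6 cos 66.7° = 4.588 m/s, v_y = 11.6 sin 66.7° = 10.65 m/s.
Vertical: 0 = 91.3 + 10.65 t − ½(10) t² ⇒ 5.000 t² − 10.65 t − 91.3 = 0.
t = [10.65 + √(113.4 + 1826)] / 10.00 = 5.469 s.
Horizontal: R = v_x · t = 4.588 × 5.469 = 25.1 m.

25.1 m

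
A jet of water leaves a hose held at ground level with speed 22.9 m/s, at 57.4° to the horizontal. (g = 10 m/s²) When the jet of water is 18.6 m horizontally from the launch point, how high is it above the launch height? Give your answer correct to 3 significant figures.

17.7 m

v_x = 22.9 cos 57.4° = 12.34 m/s, v_y0 = 22.9 sin 57.4° = 19.29 m/s.
Time to reach x = 18.6 m: t = x / v_x = 18.6 / 12.34 = 1.507 s.
y = v_y0 t − ½ g t² = 19.29×1.507 − 5.000×1.507² = 17.7 m.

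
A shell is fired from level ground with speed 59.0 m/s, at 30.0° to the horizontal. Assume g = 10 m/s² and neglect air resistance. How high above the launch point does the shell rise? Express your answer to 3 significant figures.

43.5 m

Vertical component of launch velocity: v_y = 59.0 sin 30.0° = 29.50 m/s.
At the highest point the vertical velocity is zero, so v_y² = 2 g h_max.
h_max = (29.50)² / (2 × 10) = 870.2 / 20.00 = 43.5 m.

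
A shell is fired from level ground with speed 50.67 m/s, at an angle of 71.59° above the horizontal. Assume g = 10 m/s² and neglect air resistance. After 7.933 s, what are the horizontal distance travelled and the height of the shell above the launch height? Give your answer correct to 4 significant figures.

x = 126.9 m, y = 66.73 m

v_x = 50.67 cos 71.59° = 16.002 m/s; v_y0 = 50.67 sin 71.59° = 48.077 m/s.
x = v_x t = 16.002 × 7.933 = 126.9 m.
y = v_y0 t − ½ g t² = 48.077×7.933 − 5.000×7.933² = 66.73 m.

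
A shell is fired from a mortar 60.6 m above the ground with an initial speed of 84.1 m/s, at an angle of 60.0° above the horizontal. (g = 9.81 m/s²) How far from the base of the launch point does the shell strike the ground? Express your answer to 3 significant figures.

658 m

Components: v_x = 84.1 cos 60.0° = 42.05 m/s, v_y = 84.1 sin 60.0° = 72.83 m/s.
Vertical: 0 = 60.6 + 72.83 t − ½(9.81) t² ⇒ 4.905 t² − 72.83 t − 60.6 = 0.
t = [72.83 + √(5304 + 1189)] / 9.810 = 15.64 s.
Horizontal: R = v_x · t = 42.05 × 15.64 = 658 m.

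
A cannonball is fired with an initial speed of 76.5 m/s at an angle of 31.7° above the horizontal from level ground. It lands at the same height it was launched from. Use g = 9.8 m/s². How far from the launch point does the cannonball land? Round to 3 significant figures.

For level ground, R = v₀² sin(2θ) / g.
sin(2 × 31.7°) = sin 63.40° = 0.8942.
R = (76.5)² × 0.8942 / 9.8 = 534 m.

534 m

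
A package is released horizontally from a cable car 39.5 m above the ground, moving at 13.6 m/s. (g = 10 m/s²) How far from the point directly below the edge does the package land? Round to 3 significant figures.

38.2 m

Initial vertical velocity is zero, so the fall time comes from h = ½ g t²: t = √(2 × 39.5 / 10) = 2.811 s.
Horizontal motion is uniform at 13.6 m/s, so x = 13.6 × 2.811 = 38.2 m.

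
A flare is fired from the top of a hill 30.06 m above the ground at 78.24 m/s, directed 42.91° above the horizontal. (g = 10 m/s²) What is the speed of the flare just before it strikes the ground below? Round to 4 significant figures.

81.99 m/s

v_x = 78.24 cos 42.91° = 57.305 m/s is unchanged throughout.
For the vertical component, v_y² = v_y0² + 2 g h = (53.270)² + 2×10×30.06 = 3438.9, so |v_y| = 58.642 m/s.
Impact speed = √(v_x² + v_y²) = √(3283.9 + 3438.9) = 81.99 m/s.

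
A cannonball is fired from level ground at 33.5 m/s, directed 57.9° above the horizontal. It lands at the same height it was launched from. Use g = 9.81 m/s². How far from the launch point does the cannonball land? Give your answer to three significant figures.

103 m

Components: v_x = 33.5 cos 57.9° = 17.80 m/s, v_y = 33.5 sin 57.9° = 28.38 m/s.
Time of flight (same landing height): t = 2 v_y / g = 2 × 28.38 / 9.81 = 5.786 s.
Range: R = v_x · t = 17.80 × 5.786 = 103 m.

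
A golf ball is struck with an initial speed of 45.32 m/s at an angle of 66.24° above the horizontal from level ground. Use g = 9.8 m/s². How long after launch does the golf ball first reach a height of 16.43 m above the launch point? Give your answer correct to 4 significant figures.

0.4166 s

v_y0 = 45.32 sin 66.24° = 41.479 m/s.
Set y = v_y0 t − ½ g t² = 16.43: 4.900 t² − 41.479 t + 16.43 = 0.
t = [41.479 ± √(1720.5 − 322.03)] / 9.8 = (41.479 ± 37.396) / 9.8, giving t = 0.4166 s or t = 8.048 s.
The golf ball is on the way up at the first time, so t = 0.4166 s.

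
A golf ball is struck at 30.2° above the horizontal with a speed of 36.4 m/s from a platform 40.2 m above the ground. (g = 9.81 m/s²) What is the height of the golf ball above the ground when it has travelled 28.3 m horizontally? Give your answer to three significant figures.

52.7 m

v_x = 36.4 cos 30.2° = 31.46 m/s, v_y0 = 36.4 sin 30.2° = 18.31 m/s.
Time to reach x = 28.3 m: t = x / v_x = 28.3 / 31.46 = 0.8996 s.
y = 40.2 + v_y0 t − ½ g t² = 40.2 + 18.31×0.8996 − 4.905×0.8996² = 52.7 m.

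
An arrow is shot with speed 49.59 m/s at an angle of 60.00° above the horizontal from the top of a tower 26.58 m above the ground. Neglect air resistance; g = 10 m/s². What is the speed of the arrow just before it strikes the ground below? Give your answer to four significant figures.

54.69 m/s

v_x = 49.59 cos 60.00° = 24.795 m/s is unchanged throughout.
For the vertical component, v_y² = v_y0² + 2 g h = (42.946)² + 2×10×26.58 = 2376.0, so |v_y| = 48.744 m/s.
Impact speed = √(v_x² + v_y²) = √(614.79 + 2376.0) = 54.69 m/s.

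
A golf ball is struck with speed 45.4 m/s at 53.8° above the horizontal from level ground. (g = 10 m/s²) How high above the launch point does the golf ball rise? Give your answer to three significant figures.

Vertical component of launch velocity: v_y = 45.4 sin 53.8° = 36.64 m/s.
At the highest point the vertical velocity is zero, so v_y² = 2 g h_max.
h_max = (36.64)² / (2 × 10) = 1342 / 20.00 = 67.1 m.

67.1 m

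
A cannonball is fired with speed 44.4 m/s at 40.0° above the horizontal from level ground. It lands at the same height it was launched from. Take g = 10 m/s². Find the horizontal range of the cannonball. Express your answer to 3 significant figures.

194 m

For level ground, R = v₀² sin(2θ) / g.
sin(2 × 40.0°) = sin 80.00° = 0.9848.
R = (44.4)² × 0.9848 / 10 = 194 m.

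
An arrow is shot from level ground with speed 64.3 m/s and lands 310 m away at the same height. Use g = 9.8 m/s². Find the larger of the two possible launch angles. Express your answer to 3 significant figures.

Level-ground range: R = v₀² sin(2θ)/g ⇒ sin 2θ = R g / v₀² = 310×9.8/64.3² = 0.7348.
2θ = arcsin(0.7348) = 47.29° or 180° − 47.29° = 132.71°.
So θ = 23.6° or θ = 66.4°.

66.4°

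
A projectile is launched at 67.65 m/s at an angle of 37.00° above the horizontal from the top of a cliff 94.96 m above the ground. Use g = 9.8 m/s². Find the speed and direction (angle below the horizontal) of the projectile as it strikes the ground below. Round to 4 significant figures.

80.24 m/s at 47.67° below the horizontal

v_x = 67.65 cos 37.00° = 54.028 m/s (constant).
|v_y| at impact = √((40.713)² + 2×9.8×94.96) = 59.319 m/s.
Speed = √(54.028² + 59.319²) = 80.24 m/s; angle = arctan(59.319/54.028) = 47.67° below horizontal.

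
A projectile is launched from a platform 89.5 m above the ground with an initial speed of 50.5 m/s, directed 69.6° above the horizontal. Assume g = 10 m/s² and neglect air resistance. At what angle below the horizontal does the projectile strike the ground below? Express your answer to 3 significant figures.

v_x = 50.5 cos 69.6° = 17.60 m/s.
At impact |v_y| = √(v_y0² + 2 g h) = √(47.33² + 2×10×89.5) = 63.48 m/s.
Angle below horizontal = arctan(|v_y| / v_x) = arctan(63.48 / 17.60) = 74.5°.

74.5°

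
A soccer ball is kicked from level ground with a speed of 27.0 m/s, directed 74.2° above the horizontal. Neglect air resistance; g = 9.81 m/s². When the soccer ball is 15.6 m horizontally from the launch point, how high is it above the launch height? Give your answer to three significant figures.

33.0 m

v_x = 27.0 cos 74.2° = 7.352 m/s, v_y0 = 27.0 sin 74.2° = 25.98 m/s.
Time to reach x = 15.6 m: t = x / v_x = 15.6 / 7.352 = 2.122 s.
y = v_y0 t − ½ g t² = 25.98×2.122 − 4.905×2.122² = 33.0 m.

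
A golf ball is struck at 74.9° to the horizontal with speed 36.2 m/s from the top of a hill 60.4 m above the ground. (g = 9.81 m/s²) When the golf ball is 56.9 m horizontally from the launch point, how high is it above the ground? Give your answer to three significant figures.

92.7 m

v_x = 36.2 cos 74.9° = 9.430 m/s, v_y0 = 36.2 sin 74.9° = 34.95 m/s.
Time to reach x = 56.9 m: t = x / v_x = 56.9 / 9.430 = 6.034 s.
y = 60.4 + v_y0 t − ½ g t² = 60.4 + 34.95×6.034 − 4.905×6.034² = 92.7 m.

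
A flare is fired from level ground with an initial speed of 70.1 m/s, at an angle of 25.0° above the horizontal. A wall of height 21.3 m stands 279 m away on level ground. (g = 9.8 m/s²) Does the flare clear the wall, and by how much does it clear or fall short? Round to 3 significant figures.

v_x = 70.1 cos 25.0° = 63.53 m/s; v_y0 = 70.1 sin 25.0° = 29.63 m/s.
Time to reach the wall: t = 279 / 63.53 = 4.392 s.
Height at that point: y = 29.63×4.392 − 4.900×4.392² = 35.62 m.
That is 35.62 − 21.3 = 14.3 m above the top of the wall, so the flare clears it.

Yes — it clears the wall by 14.3 m.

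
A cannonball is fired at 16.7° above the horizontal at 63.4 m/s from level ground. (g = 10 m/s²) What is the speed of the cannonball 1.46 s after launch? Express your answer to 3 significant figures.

v_x = 63.4 cos 16.7° = 60.73 m/s (constant).
v_y(t) = 63.4 sin 16.7° − g t = 18.22 − 10 × 1.46 = 3.620 m/s.
Speed = √(v_x² + v_y²) = √(3688 + 13.10) = 60.8 m/s.

60.8 m/s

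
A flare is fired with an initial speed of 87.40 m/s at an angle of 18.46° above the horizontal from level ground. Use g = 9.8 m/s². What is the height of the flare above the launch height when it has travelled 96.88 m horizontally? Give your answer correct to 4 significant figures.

v_x = 87.40 cos 18.46° = 82.903 m/s, v_y0 = 87.40 sin 18.46° = 27.675 m/s.
Time to reach x = 96.88 m: t = x / v_x = 96.88 / 82.903 = 1.1686 s.
y = v_y0 t − ½ g t² = 27.675×1.1686 − 4.900×1.1686² = 25.65 m.

25.65 m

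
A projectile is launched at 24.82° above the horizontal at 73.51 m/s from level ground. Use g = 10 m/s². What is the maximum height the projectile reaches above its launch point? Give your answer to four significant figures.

Vertical component of launch velocity: v_y = 73.51 sin 24.82° = 30.857 m/s.
At the highest point the vertical velocity is zero, so v_y² = 2 g h_max.
h_max = (30.857)² / (2 × 10) = 952.15 / 20.00 = 47.61 m.

47.61 m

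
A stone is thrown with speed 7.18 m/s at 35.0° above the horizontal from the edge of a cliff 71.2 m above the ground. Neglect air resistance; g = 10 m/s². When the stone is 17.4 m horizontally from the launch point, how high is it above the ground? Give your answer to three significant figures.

v_x = 7.18 cos 35.0° = 5.882 m/s, v_y0 = 7.18 sin 35.0° = 4.118 m/s.
Time to reach x = 17.4 m: t = x / v_x = 17.4 / 5.882 = 2.958 s.
y = 71.2 + v_y0 t − ½ g t² = 71.2 + 4.118×2.958 − 5.000×2.958² = 39.6 m.

39.6 m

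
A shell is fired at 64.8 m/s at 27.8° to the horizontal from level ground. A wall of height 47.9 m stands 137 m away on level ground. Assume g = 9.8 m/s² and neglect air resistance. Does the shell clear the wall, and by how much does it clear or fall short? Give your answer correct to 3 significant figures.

No — it falls 3.66 m short of clearing the wall.

v_x = 64.8 cos 27.8° = 57.32 m/s; v_y0 = 64.8 sin 27.8° = 30.22 m/s.
Time to reach the wall: t = 137 / 57.32 = 2.390 s.
Height at that point: y = 30.22×2.390 − 4.900×2.390² = 44.24 m.
That is 47.9 − 44.24 = 3.66 m below the top of the wall, so the shell does not clear it.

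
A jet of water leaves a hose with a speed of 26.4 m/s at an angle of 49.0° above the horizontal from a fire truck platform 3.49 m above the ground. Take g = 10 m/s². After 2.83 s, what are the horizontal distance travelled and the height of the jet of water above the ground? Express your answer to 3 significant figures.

x = 49.0 m, y = 19.8 m

v_x = 26.4 cos 49.0° = 17.32 m/s; v_y0 = 26.4 sin 49.0° = 19.92 m/s.
x = v_x t = 17.32 × 2.83 = 49.0 m.
y = 3.49 + v_y0 t − ½ g t² = 19.8 m.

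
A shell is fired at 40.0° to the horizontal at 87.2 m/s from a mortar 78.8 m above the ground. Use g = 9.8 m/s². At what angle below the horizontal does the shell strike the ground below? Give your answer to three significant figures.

v_x = 87.2 cos 40.0° = 66.80 m/s.
At impact |v_y| = √(v_y0² + 2 g h) = √(56.05² + 2×9.8×78.8) = 68.45 m/s.
Angle below horizontal = arctan(|v_y| / v_x) = arctan(68.45 / 66.80) = 45.7°.

45.7°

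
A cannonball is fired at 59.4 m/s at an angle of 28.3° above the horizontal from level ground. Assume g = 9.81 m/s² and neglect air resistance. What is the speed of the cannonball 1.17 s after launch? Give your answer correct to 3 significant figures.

54.9 m/s

v_x = 59.4 cos 28.3° = 52.30 m/s (constant).
v_y(t) = 59.4 sin 28.3° − g t = 28.16 − 9.81 × 1.17 = 16.68 m/s.
Speed = √(v_x² + v_y²) = √(2735 + 278.2) = 54.9 m/s.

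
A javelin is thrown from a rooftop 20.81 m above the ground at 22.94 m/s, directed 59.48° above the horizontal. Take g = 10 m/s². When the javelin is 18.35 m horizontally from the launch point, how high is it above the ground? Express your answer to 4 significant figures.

v_x = 22.94 cos 59.48° = 11.650 m/s, v_y0 = 22.94 sin 59.48° = 19.762 m/s.
Time to reach x = 18.35 m: t = x / v_x = 18.35 / 11.650 = 1.5751 s.
y = 20.81 + v_y0 t − ½ g t² = 20.81 + 19.762×1.5751 − 5.000×1.5751² = 39.53 m.

39.53 m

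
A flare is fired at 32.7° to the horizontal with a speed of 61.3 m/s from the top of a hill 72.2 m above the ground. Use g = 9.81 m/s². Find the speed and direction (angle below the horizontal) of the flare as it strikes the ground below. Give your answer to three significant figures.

71.9 m/s at 44.2° below the horizontal

v_x = 61.3 cos 32.7° = 51.58 m/s (constant).
|v_y| at impact = √((33.12)² + 2×9.81×72.2) = 50.13 m/s.
Speed = √(51.58² + 50.13²) = 71.9 m/s; angle = arctan(50.13/51.58) = 44.2° below horizontal.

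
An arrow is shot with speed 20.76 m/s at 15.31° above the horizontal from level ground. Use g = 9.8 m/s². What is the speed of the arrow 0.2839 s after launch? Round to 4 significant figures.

20.20 m/s

v_x = 20.76 cos 15.31° = 20.023 m/s (constant).
v_y(t) = 20.76 sin 15.31° − g t = 5.4815 − 9.8 × 0.2839 = 2.6993 m/s.
Speed = √(v_x² + v_y²) = √(400.92 + 7.2862) = 20.20 m/s.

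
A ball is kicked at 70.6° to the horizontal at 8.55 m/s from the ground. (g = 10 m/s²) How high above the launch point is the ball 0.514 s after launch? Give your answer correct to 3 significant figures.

v_y0 = 8.55 sin 70.6° = 8.065 m/s.
y(t) = v_y0 t − ½ g t² = 8.065×0.514 − 5.000×0.514² = 2.82 m.

2.82 m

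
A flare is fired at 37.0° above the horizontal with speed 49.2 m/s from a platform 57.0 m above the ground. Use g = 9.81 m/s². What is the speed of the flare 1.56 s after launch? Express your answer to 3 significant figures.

v_x = 49.2 cos 37.0° = 39.29 m/s (constant).
v_y(t) = 49.2 sin 37.0° − g t = 29.61 − 9.81 × 1.56 = 14.31 m/s.
Speed = √(v_x² + v_y²) = √(1544 + 204.8) = 41.8 m/s.

41.8 m/s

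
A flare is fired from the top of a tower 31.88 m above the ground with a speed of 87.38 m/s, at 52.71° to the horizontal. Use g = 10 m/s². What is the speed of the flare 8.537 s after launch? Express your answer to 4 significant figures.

v_x = 87.38 cos 52.71° = 52.939 m/s (constant).
v_y(t) = 87.38 sin 52.71° − g t = 69.518 − 10 × 8.537 = -15.852 m/s.
Speed = √(v_x² + v_y²) = √(2802.5 + 251.29) = 55.26 m/s.

55.26 m/s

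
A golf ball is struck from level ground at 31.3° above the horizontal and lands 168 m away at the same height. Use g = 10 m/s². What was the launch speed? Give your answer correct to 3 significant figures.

43.5 m/s

On level ground, R = v₀² sin(2θ) / g, so v₀ = √(R g / sin 2θ).
sin(2 × 31.3°) = 0.8878.
v₀ = √(168 × 10 / 0.8878) = √1892 = 43.5 m/s.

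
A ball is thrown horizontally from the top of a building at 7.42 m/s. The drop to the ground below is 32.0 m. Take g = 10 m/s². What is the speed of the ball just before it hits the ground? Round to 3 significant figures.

Fall time: t = √(2 × 32.0 / 10) = 2.530 s.
At impact: v_x = 7.42 m/s (unchanged), v_y = g t = 10 × 2.530 = 25.30 m/s.
Speed = √(v_x² + v_y²) = √(55.06 + 640.1) = 26.4 m/s.

26.4 m/s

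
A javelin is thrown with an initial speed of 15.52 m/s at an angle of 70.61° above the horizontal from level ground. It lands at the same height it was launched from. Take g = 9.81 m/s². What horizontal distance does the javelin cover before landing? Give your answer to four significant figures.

15.38 m

For level ground, R = v₀² sin(2θ) / g.
sin(2 × 70.61°) = sin 141.22° = 0.6263.
R = (15.52)² × 0.6263 / 9.81 = 15.38 m.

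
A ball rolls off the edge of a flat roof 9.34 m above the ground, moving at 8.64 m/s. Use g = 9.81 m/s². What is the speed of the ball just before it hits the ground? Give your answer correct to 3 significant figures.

16.1 m/s

Fall time: t = √(2 × 9.34 / 9.81) = 1.380 s.
At impact: v_x = 8.64 m/s (unchanged), v_y = g t = 9.81 × 1.380 = 13.54 m/s.
Speed = √(v_x² + v_y²) = √(74.65 + 183.3) = 16.1 m/s.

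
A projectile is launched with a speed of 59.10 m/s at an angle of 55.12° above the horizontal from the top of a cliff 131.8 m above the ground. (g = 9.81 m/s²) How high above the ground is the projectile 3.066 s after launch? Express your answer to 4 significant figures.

v_y0 = 59.10 sin 55.12° = 48.483 m/s.
y(t) = 131.8 + v_y0 t − ½ g t² = 131.8 + 48.483×3.066 − ½×9.81×3.066² = 234.3 m.

234.3 m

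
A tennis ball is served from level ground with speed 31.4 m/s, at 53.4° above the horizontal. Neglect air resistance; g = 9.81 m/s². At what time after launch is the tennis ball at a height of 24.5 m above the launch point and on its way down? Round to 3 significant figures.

3.84 s

v_y0 = 31.4 sin 53.4° = 25.21 m/s.
Set y = v_y0 t − ½ g t² = 24.5: 4.905 t² − 25.21 t + 24.5 = 0.
t = [25.21 ± √(635.5 − 480.7)] / 9.81 = (25.21 ± 12.44) / 9.81, giving t = 1.30 s or t = 3.84 s.
On the way down corresponds to the larger root: t = 3.84 s.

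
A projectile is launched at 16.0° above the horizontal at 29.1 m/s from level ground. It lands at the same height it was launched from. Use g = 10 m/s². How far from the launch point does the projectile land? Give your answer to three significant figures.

For level ground, R = v₀² sin(2θ) / g.
sin(2 × 16.0°) = sin 32.00° = 0.5299.
R = (29.1)² × 0.5299 / 10 = 44.9 m.

44.9 m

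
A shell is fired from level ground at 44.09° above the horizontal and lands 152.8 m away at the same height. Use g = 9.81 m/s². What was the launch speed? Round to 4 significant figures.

38.73 m/s

On level ground, R = v₀² sin(2θ) / g, so v₀ = √(R g / sin 2θ).
sin(2 × 44.09°) = 0.9995.
v₀ = √(152.8 × 9.81 / 0.9995) = √1499.7 = 38.73 m/s.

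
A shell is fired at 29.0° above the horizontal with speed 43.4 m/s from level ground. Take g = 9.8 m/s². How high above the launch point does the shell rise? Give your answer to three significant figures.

Vertical component of launch velocity: v_y = 43.4 sin 29.0° = 21.04 m/s.
At the highest point the vertical velocity is zero, so v_y² = 2 g h_max.
h_max = (21.04)² / (2 × 9.8) = 442.7 / 19.60 = 22.6 m.

22.6 m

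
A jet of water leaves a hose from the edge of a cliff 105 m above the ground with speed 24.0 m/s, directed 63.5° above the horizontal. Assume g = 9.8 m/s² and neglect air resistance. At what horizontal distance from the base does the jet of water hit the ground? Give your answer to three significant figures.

78.3 m

Components: v_x = 24.0 cos 63.5° = 10.71 m/s, v_y = 24.0 sin 63.5° = 21.48 m/s.
Vertical: 0 = 105 + 21.48 t − ½(9.8) t² ⇒ 4.900 t² − 21.48 t − 105 = 0.
t = [21.48 + √(461.4 + 2058)] / 9.800 = 7.314 s.
Horizontal: R = v_x · t = 10.71 × 7.314 = 78.3 m.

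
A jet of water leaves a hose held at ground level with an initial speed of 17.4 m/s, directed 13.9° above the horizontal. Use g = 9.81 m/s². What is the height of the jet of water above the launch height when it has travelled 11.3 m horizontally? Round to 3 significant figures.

0.601 m

v_x = 17.4 cos 13.9° = 16.89 m/s, v_y0 = 17.4 sin 13.9° = 4.180 m/s.
Time to reach x = 11.3 m: t = x / v_x = 11.3 / 16.89 = 0.6690 s.
y = v_y0 t − ½ g t² = 4.180×0.6690 − 4.905×0.6690² = 0.601 m.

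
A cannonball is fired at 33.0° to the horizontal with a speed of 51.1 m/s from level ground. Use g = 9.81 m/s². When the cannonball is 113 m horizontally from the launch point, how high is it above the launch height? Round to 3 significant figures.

v_x = 51.1 cos 33.0° = 42.86 m/s, v_y0 = 51.1 sin 33.0° = 27.83 m/s.
Time to reach x = 113 m: t = x / v_x = 113 / 42.86 = 2.636 s.
y = v_y0 t − ½ g t² = 27.83×2.636 − 4.905×2.636² = 39.3 m.

39.3 m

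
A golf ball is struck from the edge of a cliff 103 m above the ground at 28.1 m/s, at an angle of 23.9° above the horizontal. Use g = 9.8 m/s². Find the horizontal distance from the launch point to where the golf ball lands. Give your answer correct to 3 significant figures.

151 m

Components: v_x = 28.1 cos 23.9° = 25.69 m/s, v_y = 28.1 sin 23.9° = 11.38 m/s.
Vertical: 0 = 103 + 11.38 t − ½(9.8) t² ⇒ 4.900 t² − 11.38 t − 103 = 0.
t = [11.38 + √(129.5 + 2019)] / 9.800 = 5.891 s.
Horizontal: R = v_x · t = 25.69 × 5.891 = 151 m.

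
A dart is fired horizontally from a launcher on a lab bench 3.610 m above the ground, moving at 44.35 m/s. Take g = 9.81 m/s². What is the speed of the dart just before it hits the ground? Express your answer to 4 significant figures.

Fall time: t = √(2 × 3.610 / 9.81) = 0.85789 s.
At impact: v_x = 44.35 m/s (unchanged), v_y = g t = 9.81 × 0.85789 = 8.4159 m/s.
Speed = √(v_x² + v_y²) = √(1966.9 + 70.827) = 45.14 m/s.

45.14 m/s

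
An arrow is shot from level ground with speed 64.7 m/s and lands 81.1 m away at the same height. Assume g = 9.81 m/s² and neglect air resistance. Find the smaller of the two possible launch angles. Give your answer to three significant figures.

Level-ground range: R = v₀² sin(2θ)/g ⇒ sin 2θ = R g / v₀² = 81.1×9.81/64.7² = 0.1901.
2θ = arcsin(0.1901) = 10.96° or 180° − 10.96° = 169.04°.
So θ = 5.48° or θ = 84.5°.

5.48°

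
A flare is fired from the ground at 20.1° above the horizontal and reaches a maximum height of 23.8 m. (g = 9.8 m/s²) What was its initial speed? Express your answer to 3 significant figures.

At maximum height v_y = 0, so (v₀ sin θ)² = 2 g H.
v₀ sin 20.1° = √(2 × 9.8 × 23.8) = 21.60 m/s.
v₀ = 21.60 / sin 20.1° = 21.60 / 0.3437 = 62.8 m/s.

62.8 m/s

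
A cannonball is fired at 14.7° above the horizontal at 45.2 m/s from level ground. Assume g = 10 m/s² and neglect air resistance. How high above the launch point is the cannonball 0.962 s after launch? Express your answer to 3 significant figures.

v_y0 = 45.2 sin 14.7° = 11.47 m/s.
y(t) = v_y0 t − ½ g t² = 11.47×0.962 − 5.000×0.962² = 6.41 m.

6.41 m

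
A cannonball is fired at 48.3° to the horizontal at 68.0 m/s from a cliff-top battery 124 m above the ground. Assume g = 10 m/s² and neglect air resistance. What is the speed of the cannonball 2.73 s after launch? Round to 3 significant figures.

v_x = 68.0 cos 48.3° = 45.24 m/s (constant).
v_y(t) = 68.0 sin 48.3° − g t = 50.77 − 10 × 2.73 = 23.47 m/s.
Speed = √(v_x² + v_y²) = √(2047 + 550.8) = 51.0 m/s.

51.0 m/s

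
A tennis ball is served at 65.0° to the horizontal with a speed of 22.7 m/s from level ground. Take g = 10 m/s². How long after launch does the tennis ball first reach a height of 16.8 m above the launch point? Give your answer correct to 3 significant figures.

v_y0 = 22.7 sin 65.0° = 20.57 m/s.
Set y = v_y0 t − ½ g t² = 16.8: 5.000 t² − 20.57 t + 16.8 = 0.
t = [20.57 ± √(423.1 − 336.0)] / 10 = (20.57 ± 9.333) / 10, giving t = 1.12 s or t = 2.99 s.
The tennis ball is on the way up at the first time, so t = 1.12 s.

1.12 s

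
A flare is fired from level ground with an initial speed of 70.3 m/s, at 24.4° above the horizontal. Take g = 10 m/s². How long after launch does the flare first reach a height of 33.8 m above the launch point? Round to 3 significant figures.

v_y0 = 70.3 sin 24.4° = 29.04 m/s.
Set y = v_y0 t − ½ g t² = 33.8: 5.000 t² − 29.04 t + 33.8 = 0.
t = [29.04 ± √(843.3 − 676.0)] / 10 = (29.04 ± 12.93) / 10, giving t = 1.61 s or t = 4.20 s.
The flare is on the way up at the first time, so t = 1.61 s.

1.61 s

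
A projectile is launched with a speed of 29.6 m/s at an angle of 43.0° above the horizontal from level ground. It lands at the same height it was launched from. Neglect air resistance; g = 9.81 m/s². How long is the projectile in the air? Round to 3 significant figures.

4.12 s

Vertical component: v_y = 29.6 sin 43.0° = 20.19 m/s.
For a projectile landing at launch height, time of flight is t = 2 v_y / g = 2 × 20.19 / 9.81 = 4.12 s.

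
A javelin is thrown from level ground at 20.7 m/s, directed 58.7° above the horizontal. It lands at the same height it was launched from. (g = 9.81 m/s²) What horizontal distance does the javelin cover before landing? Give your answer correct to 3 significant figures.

Components: v_x = 20.7 cos 58.7° = 10.75 m/s, v_y = 20.7 sin 58.7° = 17.69 m/s.
Time of flight (same landing height): t = 2 v_y / g = 2 × 17.69 / 9.81 = 3.607 s.
Range: R = v_x · t = 10.75 × 3.607 = 38.8 m.

38.8 m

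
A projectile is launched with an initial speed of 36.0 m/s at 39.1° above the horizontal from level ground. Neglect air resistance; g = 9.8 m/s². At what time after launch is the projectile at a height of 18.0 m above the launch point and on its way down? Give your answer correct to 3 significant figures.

v_y0 = 36.0 sin 39.1° = 22.70 m/s.
Set y = v_y0 t − ½ g t² = 18.0: 4.900 t² − 22.70 t + 18.0 = 0.
t = [22.70 ± √(515.3 − 352.8)] / 9.8 = (22.70 ± 12.75) / 9.8, giving t = 1.02 s or t = 3.62 s.
On the way down corresponds to the larger root: t = 3.62 s.

3.62 s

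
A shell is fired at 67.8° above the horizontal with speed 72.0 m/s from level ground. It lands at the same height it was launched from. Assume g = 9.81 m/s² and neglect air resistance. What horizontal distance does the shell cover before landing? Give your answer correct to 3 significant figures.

Components: v_x = 72.0 cos 67.8° = 27.20 m/s, v_y = 72.0 sin 67.8° = 66.66 m/s.
Time of flight (same landing height): t = 2 v_y / g = 2 × 66.66 / 9.81 = 13.59 s.
Range: R = v_x · t = 27.20 × 13.59 = 370 m.

370 m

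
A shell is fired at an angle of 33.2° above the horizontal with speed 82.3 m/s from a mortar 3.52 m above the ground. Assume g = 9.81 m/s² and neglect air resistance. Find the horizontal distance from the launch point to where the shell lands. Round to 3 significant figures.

Components: v_x = 82.3 cos 33.2° = 68.87 m/s, v_y = 82.3 sin 33.2° = 45.06 m/s.
Vertical: 0 = 3.52 + 45.06 t − ½(9.81) t² ⇒ 4.905 t² − 45.06 t − 3.52 = 0.
t = [45.06 + √(2030 + 69.06)] / 9.810 = 9.264 s.
Horizontal: R = v_x · t = 68.87 × 9.264 = 638 m.

638 m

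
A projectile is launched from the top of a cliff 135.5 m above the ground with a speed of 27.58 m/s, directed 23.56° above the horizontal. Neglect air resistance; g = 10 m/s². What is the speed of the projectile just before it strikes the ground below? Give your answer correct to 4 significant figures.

58.91 m/s

v_x = 27.58 cos 23.56° = 25.281 m/s is unchanged throughout.
For the vertical component, v_y² = v_y0² + 2 g h = (11.024)² + 2×10×135.5 = 2831.5, so |v_y| = 53.212 m/s.
Impact speed = √(v_x² + v_y²) = √(639.13 + 2831.5) = 58.91 m/s.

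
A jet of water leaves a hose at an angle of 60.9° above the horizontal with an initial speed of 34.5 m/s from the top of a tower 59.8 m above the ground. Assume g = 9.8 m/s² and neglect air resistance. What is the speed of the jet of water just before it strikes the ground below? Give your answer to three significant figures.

v_x = 34.5 cos 60.9° = 16.78 m/s is unchanged throughout.
For the vertical component, v_y² = v_y0² + 2 g h = (30.15)² + 2×9.8×59.8 = 2081, so |v_y| = 45.62 m/s.
Impact speed = √(v_x² + v_y²) = √(281.6 + 2081) = 48.6 m/s.

48.6 m/s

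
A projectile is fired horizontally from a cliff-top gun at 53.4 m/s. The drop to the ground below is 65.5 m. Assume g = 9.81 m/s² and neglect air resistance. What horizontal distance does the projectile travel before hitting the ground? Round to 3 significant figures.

Initial vertical velocity is zero, so the fall time comes from h = ½ g t²: t = √(2 × 65.5 / 9.81) = 3.654 s.
Horizontal motion is uniform at 53.4 m/s, so x = 53.4 × 3.654 = 195 m.

195 m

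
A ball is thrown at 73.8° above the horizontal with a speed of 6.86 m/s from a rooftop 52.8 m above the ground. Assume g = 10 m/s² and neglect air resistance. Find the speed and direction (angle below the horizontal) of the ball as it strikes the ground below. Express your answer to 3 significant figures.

v_x = 6.86 cos 73.8° = 1.914 m/s (constant).
|v_y| at impact = √((6.588)² + 2×10×52.8) = 33.16 m/s.
Speed = √(1.914² + 33.16²) = 33.2 m/s; angle = arctan(33.16/1.914) = 86.7° below horizontal.

33.2 m/s at 86.7° below the horizontal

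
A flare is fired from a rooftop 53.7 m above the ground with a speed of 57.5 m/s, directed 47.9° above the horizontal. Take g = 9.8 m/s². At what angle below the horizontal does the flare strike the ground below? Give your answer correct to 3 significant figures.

54.3°

v_x = 57.5 cos 47.9° = 38.55 m/s.
At impact |v_y| = √(v_y0² + 2 g h) = √(42.66² + 2×9.8×53.7) = 53.59 m/s.
Angle below horizontal = arctan(|v_y| / v_x) = arctan(53.59 / 38.55) = 54.3°.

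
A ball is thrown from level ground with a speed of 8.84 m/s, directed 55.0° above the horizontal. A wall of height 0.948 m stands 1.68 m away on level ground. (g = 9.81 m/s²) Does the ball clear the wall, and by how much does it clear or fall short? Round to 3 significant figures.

Yes — it clears the wall by 0.913 m.

v_x = 8.84 cos 55.0° = 5.070 m/s; v_y0 = 8.84 sin 55.0° = 7.241 m/s.
Time to reach the wall: t = 1.68 / 5.070 = 0.3314 s.
Height at that point: y = 7.241×0.3314 − 4.905×0.3314² = 1.861 m.
That is 1.861 − 0.948 = 0.913 m above the top of the wall, so the ball clears it.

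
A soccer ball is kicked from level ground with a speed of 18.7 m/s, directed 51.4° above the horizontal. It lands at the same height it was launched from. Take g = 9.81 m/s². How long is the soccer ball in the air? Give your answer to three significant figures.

2.98 s

Vertical component: v_y = 18.7 sin 51.4° = 14.61 m/s.
For a projectile landing at launch height, time of flight is t = 2 v_y / g = 2 × 14.61 / 9.81 = 2.98 s.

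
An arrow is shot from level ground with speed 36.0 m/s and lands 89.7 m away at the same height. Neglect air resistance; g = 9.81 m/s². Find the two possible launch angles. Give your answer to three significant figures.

Level-ground range: R = v₀² sin(2θ)/g ⇒ sin 2θ = R g / v₀² = 89.7×9.81/36.0² = 0.6790.
2θ = arcsin(0.6790) = 42.77° or 180° − 42.77° = 137.23°.
So θ = 21.4° or θ = 68.6°.

21.4° and 68.6°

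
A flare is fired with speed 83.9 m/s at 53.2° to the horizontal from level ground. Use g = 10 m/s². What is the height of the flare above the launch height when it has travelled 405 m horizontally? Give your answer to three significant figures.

217 m

v_x = 83.9 cos 53.2° = 50.26 m/s, v_y0 = 83.9 sin 53.2° = 67.18 m/s.
Time to reach x = 405 m: t = x / v_x = 405 / 50.26 = 8.058 s.
y = v_y0 t − ½ g t² = 67.18×8.058 − 5.000×8.058² = 217 m.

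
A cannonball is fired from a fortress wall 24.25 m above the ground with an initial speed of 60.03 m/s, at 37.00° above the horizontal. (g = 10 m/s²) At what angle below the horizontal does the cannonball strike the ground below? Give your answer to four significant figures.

v_x = 60.03 cos 37.00° = 47.942 m/s.
At impact |v_y| = √(v_y0² + 2 g h) = √(36.127² + 2×10×24.25) = 42.310 m/s.
Angle below horizontal = arctan(|v_y| / v_x) = arctan(42.310 / 47.942) = 41.43°.

41.43°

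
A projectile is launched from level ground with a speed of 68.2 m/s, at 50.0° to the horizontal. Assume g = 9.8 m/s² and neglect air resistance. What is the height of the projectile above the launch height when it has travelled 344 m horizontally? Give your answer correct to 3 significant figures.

108 m

v_x = 68.2 cos 50.0° = 43.84 m/s, v_y0 = 68.2 sin 50.0° = 52.24 m/s.
Time to reach x = 344 m: t = x / v_x = 344 / 43.84 = 7.847 s.
y = v_y0 t − ½ g t² = 52.24×7.847 − 4.900×7.847² = 108 m.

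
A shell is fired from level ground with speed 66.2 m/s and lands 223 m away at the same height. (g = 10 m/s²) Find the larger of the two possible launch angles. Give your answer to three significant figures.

Level-ground range: R = v₀² sin(2θ)/g ⇒ sin 2θ = R g / v₀² = 223×10/66.2² = 0.5088.
2θ = arcsin(0.5088) = 30.58° or 180° − 30.58° = 149.42°.
So θ = 15.3° or θ = 74.7°.

74.7°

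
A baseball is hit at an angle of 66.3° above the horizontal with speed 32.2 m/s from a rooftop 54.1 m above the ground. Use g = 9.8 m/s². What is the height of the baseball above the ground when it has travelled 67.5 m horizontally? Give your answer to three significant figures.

74.6 m

v_x = 32.2 cos 66.3° = 12.94 m/s, v_y0 = 32.2 sin 66.3° = 29.48 m/s.
Time to reach x = 67.5 m: t = x / v_x = 67.5 / 12.94 = 5.216 s.
y = 54.1 + v_y0 t − ½ g t² = 54.1 + 29.48×5.216 − 4.900×5.216² = 74.6 m.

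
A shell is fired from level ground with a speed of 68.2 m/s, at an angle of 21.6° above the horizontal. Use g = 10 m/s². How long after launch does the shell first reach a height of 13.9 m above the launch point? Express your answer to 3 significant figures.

v_y0 = 68.2 sin 21.6° = 25.11 m/s.
Set y = v_y0 t − ½ g t² = 13.9: 5.000 t² − 25.11 t + 13.9 = 0.
t = [25.11 ± √(630.5 − 278.0)] / 10 = (25.11 ± 18.77) / 10, giving t = 0.634 s or t = 4.39 s.
The shell is on the way up at the first time, so t = 0.634 s.

0.634 s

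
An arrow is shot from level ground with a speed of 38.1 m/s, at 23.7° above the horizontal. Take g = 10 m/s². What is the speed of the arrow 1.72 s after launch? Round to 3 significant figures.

v_x = 38.1 cos 23.7° = 34.89 m/s (constant).
v_y(t) = 38.1 sin 23.7° − g t = 15.31 − 10 × 1.72 = -1.890 m/s.
Speed = √(v_x² + v_y²) = √(1217 + 3.572) = 34.9 m/s.

34.9 m/s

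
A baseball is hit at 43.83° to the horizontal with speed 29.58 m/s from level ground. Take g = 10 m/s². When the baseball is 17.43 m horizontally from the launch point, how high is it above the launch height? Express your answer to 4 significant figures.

v_x = 29.58 cos 43.83° = 21.339 m/s, v_y0 = 29.58 sin 43.83° = 20.485 m/s.
Time to reach x = 17.43 m: t = x / v_x = 17.43 / 21.339 = 0.81681 s.
y = v_y0 t − ½ g t² = 20.485×0.81681 − 5.000×0.81681² = 13.40 m.

13.40 m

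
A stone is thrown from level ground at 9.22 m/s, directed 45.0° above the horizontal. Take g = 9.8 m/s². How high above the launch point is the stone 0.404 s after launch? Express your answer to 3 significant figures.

1.83 m

v_y0 = 9.22 sin 45.0° = 6.520 m/s.
y(t) = v_y0 t − ½ g t² = 6.520×0.404 − 4.900×0.404² = 1.83 m.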